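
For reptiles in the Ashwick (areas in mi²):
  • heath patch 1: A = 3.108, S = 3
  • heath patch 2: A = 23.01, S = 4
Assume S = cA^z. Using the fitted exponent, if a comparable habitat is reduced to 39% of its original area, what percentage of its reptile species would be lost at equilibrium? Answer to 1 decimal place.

12.7%

z = ln(4/3) / ln(23.01/3.108) = 0.2877 / 2.0019 = 0.1437
S_new/S_old = (A_new/A_old)^z = 0.39^0.1437 = exp(0.1437 × -0.9416) = 0.8734
Fraction lost = 1 − 0.8734 = 0.1266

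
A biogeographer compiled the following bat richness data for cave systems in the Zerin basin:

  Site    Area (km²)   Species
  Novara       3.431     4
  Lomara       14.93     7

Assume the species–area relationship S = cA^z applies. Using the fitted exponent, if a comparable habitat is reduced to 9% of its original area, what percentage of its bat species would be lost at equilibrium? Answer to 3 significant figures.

z = ln(7/4) / ln(14.93/3.431) = 0.5596 / 1.4705 = 0.3806
S_new/S_old = (A_new/A_old)^z = 0.09^0.3806 = exp(0.3806 × -2.4079) = 0.4
Fraction lost = 1 − 0.4 = 0.6

60.0%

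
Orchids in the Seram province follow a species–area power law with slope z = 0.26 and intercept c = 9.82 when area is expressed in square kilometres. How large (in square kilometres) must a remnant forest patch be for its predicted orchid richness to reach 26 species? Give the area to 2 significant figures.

42 square kilometres

26 = 9.82 × A^0.26  ⇒  A^0.26 = 26/9.82 = 2.648
ln A = ln(2.648) / 0.26 = 0.9737 / 0.26 = 3.7449
A = e^3.7449 ≈ 42.31 square kilometres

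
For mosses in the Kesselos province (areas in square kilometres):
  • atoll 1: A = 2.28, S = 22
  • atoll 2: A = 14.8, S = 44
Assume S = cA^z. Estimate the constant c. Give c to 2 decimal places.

16.21

z = ln(S₂/S₁) / ln(A₂/A₁) = ln(44/22) / ln(14.8/2.28) = 0.6931 / 1.8705 = 0.3706
c = S₁ / A₁^z = 22 / 2.28^0.3706 = 22 / 1.357 = 16.21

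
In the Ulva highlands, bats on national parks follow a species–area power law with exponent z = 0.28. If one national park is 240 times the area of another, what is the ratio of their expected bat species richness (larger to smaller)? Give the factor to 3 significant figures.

4.64

S₂/S₁ = (A₂/A₁)^z = 240^0.28
ln(S₂/S₁) = 0.28 × ln 240 = 0.28 × 5.4806 = 1.5346
S₂/S₁ = e^1.5346 ≈ 4.639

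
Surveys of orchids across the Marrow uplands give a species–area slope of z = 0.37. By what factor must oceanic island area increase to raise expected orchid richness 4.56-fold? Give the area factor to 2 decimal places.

(A₂/A₁)^0.37 = 4.56, so A₂/A₁ = 4.56^(1/0.37) = 4.56^2.703
ln(A₂/A₁) = ln 4.56 / 0.37 = 1.5173 / 0.37 = 4.1009
A₂/A₁ = e^4.1009 ≈ 60.39

60.39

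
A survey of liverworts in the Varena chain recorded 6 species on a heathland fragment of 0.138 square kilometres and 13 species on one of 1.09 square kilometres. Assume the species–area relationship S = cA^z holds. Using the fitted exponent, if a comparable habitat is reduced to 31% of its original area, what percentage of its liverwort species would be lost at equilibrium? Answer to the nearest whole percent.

z = ln(13/6) / ln(1.09/0.138) = 0.7732 / 2.0667 = 0.3741
S_new/S_old = (A_new/A_old)^z = 0.31^0.3741 = exp(0.3741 × -1.1712) = 0.6452
Fraction lost = 1 − 0.6452 = 0.3548

35%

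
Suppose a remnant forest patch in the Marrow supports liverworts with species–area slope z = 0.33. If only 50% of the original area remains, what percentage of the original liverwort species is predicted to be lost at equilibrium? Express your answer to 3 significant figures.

20.4%

S_new/S_old = (A_new/A_old)^z = 0.5^0.33
= exp(0.33 × ln 0.5) = exp(0.33 × -0.6931) = exp(-0.2287) ≈ 0.7955
Fraction lost = 1 − 0.7955 = 0.2045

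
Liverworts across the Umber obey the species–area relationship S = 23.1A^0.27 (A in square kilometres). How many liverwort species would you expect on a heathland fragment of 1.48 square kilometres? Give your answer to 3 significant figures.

25.7

S = 23.1 × 1.48^0.27
ln S = ln 23.1 + 0.27 × ln 1.48 = 3.1398 + 0.27 × 0.3920 = 3.2457
S = e^3.2457 ≈ 25.68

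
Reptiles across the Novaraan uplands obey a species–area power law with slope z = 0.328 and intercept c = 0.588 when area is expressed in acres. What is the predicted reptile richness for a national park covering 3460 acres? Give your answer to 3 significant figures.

S = 0.588 × 3460^0.328 = 0.588 × 14.48 ≈ 8.515

8.52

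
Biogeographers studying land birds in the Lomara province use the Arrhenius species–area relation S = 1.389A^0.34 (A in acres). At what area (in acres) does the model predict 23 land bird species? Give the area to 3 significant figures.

3850 acres

23 = 1.389 × A^0.34  ⇒  A^0.34 = 23/1.389 = 16.56
ln A = ln(16.56) / 0.34 = 2.8069 / 0.34 = 8.2556
A = e^8.2556 ≈ 3849 acres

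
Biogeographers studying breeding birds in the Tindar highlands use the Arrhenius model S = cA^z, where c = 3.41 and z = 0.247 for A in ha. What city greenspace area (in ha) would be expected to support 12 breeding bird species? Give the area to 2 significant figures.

12 = 3.41 × A^0.247  ⇒  A^0.247 = 12/3.41 = 3.519
ln A = ln(3.519) / 0.247 = 1.2582 / 0.247 = 5.0939
A = e^5.0939 ≈ 163 ha

160 ha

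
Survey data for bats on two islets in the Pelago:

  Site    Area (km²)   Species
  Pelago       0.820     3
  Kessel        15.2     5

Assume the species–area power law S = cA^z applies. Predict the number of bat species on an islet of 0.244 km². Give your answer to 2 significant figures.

2.4

z = ln(5/3) / ln(15.2/0.82) = 0.5108 / 2.9197 = 0.1750
c = 3 / 0.82^0.1750 = 3 / 0.9659 = 3.106
S₃ = 3.106 × 0.244^0.1750 = 3.106 × 0.7813 ≈ 2.427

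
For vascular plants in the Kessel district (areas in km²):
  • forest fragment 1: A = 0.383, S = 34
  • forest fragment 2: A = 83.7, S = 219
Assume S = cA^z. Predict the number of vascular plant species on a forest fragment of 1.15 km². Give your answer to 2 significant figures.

50

z = ln(219/34) / ln(83.7/0.383) = 1.8627 / 5.3870 = 0.3458
c = 34 / 0.383^0.3458 = 34 / 0.7176 = 47.38
S₃ = 47.38 × 1.15^0.3458 = 47.38 × 1.05 ≈ 49.73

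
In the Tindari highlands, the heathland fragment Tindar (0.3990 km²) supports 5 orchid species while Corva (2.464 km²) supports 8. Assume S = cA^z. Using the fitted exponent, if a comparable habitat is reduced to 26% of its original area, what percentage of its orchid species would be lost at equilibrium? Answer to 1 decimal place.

z = ln(8/5) / ln(2.464/0.399) = 0.4700 / 1.8206 = 0.2582
S_new/S_old = (A_new/A_old)^z = 0.26^0.2582 = exp(0.2582 × -1.3471) = 0.7063
Fraction lost = 1 − 0.7063 = 0.2937

29.4%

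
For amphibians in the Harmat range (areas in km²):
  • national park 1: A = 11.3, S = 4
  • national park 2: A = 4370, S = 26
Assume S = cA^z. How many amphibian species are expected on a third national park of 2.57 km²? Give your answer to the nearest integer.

3

z = ln(26/4) / ln(4370/11.3) = 1.8718 / 5.9577 = 0.3142
c = 4 / 11.3^0.3142 = 4 / 2.142 = 1.867
S₃ = 1.867 × 2.57^0.3142 = 1.867 × 1.345 ≈ 2.512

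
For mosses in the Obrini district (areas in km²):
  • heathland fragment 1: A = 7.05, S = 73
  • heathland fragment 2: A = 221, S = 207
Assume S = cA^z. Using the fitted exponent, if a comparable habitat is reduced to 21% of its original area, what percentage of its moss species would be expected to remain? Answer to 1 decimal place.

z = ln(207/73) / ln(221/7.05) = 1.0423 / 3.4451 = 0.3025
S_new/S_old = (A_new/A_old)^z = 0.21^0.3025 = exp(0.3025 × -1.5606) = 0.6237

62.4%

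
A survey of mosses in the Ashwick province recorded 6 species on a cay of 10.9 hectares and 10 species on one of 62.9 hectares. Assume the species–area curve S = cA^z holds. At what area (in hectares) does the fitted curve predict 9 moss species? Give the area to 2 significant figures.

z = ln(10/6) / ln(62.9/10.9) = 0.5108 / 1.7528 = 0.2914
c = 6 / 10.9^0.2914 = 6 / 2.006 = 2.991
A = (9/2.991)^(1/0.2914) ⇒ ln A = ln(3.009)/0.2914 = 3.7800
A = e^3.7800 ≈ 43.82 hectares

44 hectares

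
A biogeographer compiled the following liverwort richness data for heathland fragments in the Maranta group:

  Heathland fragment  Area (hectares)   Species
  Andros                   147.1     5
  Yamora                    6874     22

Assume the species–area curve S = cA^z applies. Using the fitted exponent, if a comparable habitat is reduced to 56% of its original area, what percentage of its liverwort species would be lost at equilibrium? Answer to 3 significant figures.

20.0%

z = ln(22/5) / ln(6874/147.1) = 1.4816 / 3.8444 = 0.3854
S_new/S_old = (A_new/A_old)^z = 0.56^0.3854 = exp(0.3854 × -0.5798) = 0.7997
Fraction lost = 1 − 0.7997 = 0.2003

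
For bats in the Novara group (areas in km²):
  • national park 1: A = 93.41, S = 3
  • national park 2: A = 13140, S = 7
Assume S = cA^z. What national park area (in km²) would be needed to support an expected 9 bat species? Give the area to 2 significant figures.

57000 km²

z = ln(7/3) / ln(13140/93.41) = 0.8473 / 4.9464 = 0.1713
c = 3 / 93.41^0.1713 = 3 / 2.175 = 1.379
A = (9/1.379)^(1/0.1713) ⇒ ln A = ln(6.526)/0.1713 = 10.9506
A = e^10.9506 ≈ 56986 km²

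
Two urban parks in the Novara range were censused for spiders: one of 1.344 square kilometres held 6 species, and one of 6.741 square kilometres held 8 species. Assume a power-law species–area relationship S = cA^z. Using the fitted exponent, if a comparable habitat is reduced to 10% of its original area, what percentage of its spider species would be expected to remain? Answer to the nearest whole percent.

z = ln(8/6) / ln(6.741/1.344) = 0.2877 / 1.6126 = 0.1784
S_new/S_old = (A_new/A_old)^z = 0.1^0.1784 = exp(0.1784 × -2.3026) = 0.6631

66%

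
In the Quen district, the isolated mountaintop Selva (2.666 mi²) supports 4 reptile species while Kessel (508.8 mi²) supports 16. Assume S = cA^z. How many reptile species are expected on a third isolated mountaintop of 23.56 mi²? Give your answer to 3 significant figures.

7.11

z = ln(16/4) / ln(508.8/2.666) = 1.3863 / 5.2515 = 0.2640
c = 4 / 2.666^0.2640 = 4 / 1.295 = 3.088
S₃ = 3.088 × 23.56^0.2640 = 3.088 × 2.303 ≈ 7.11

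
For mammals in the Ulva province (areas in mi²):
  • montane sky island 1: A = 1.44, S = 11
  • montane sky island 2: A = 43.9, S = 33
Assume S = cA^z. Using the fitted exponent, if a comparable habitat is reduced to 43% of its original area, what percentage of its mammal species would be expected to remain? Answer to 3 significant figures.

76.2%

z = ln(33/11) / ln(43.9/1.44) = 1.0986 / 3.4173 = 0.3215
S_new/S_old = (A_new/A_old)^z = 0.43^0.3215 = exp(0.3215 × -0.8440) = 0.7624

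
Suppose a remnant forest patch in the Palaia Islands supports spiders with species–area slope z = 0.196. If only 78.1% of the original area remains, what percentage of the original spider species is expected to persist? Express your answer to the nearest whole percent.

95%

S_new/S_old = (A_new/A_old)^z = 0.781^0.196
= exp(0.196 × ln 0.781) = exp(0.196 × -0.2472) = exp(-0.0484) ≈ 0.9527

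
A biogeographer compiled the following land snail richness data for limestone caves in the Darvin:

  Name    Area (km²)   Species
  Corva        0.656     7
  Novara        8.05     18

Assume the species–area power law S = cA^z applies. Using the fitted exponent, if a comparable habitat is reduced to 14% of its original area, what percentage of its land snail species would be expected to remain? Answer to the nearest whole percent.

z = ln(18/7) / ln(8.05/0.656) = 0.9445 / 2.5073 = 0.3767
S_new/S_old = (A_new/A_old)^z = 0.14^0.3767 = exp(0.3767 × -1.9661) = 0.4768

48%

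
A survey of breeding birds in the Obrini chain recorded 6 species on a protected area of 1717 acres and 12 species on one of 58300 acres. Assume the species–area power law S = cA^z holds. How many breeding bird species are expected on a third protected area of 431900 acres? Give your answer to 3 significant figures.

17.8

z = ln(12/6) / ln(58300/1717) = 0.6931 / 3.5250 = 0.1966
c = 6 / 1717^0.1966 = 6 / 4.326 = 1.387
S₃ = 1.387 × 431900^0.1966 = 1.387 × 12.83 ≈ 17.79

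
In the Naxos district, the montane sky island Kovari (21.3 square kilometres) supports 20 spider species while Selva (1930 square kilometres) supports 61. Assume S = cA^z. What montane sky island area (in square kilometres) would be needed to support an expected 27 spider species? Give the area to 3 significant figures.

z = ln(61/20) / ln(1930/21.3) = 1.1151 / 4.5066 = 0.2474
c = 20 / 21.3^0.2474 = 20 / 2.132 = 9.383
A = (27/9.383)^(1/0.2474) ⇒ ln A = ln(2.878)/0.2474 = 4.2715
A = e^4.2715 ≈ 71.63 square kilometres

71.6 square kilometres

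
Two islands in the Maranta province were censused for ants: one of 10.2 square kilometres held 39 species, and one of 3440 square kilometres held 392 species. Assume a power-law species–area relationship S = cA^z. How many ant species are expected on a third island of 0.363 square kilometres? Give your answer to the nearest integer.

z = ln(392/39) / ln(3440/10.2) = 2.3077 / 5.8208 = 0.3965
c = 39 / 10.2^0.3965 = 39 / 2.511 = 15.53
S₃ = 15.53 × 0.363^0.3965 = 15.53 × 0.6691 ≈ 10.39

10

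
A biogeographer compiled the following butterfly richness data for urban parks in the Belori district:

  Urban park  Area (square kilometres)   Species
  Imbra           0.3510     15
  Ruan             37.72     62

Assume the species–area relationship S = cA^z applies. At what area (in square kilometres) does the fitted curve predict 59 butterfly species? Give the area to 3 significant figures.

z = ln(62/15) / ln(37.72/0.351) = 1.4191 / 4.6772 = 0.3034
c = 15 / 0.351^0.3034 = 15 / 0.7279 = 20.61
A = (59/20.61)^(1/0.3034) ⇒ ln A = ln(2.863)/0.3034 = 3.4667
A = e^3.4667 ≈ 32.03 square kilometres

32.0 square kilometres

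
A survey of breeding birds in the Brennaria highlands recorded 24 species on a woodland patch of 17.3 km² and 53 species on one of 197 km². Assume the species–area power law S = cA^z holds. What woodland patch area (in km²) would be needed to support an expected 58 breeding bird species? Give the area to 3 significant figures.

260 km²

z = ln(53/24) / ln(197/17.3) = 0.7922 / 2.4325 = 0.3257
c = 24 / 17.3^0.3257 = 24 / 2.531 = 9.484
A = (58/9.484)^(1/0.3257) ⇒ ln A = ln(6.116)/0.3257 = 5.5600
A = e^5.5600 ≈ 259.8 km²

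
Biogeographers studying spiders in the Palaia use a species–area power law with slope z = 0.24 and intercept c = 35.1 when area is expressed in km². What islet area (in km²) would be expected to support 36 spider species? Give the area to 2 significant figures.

36 = 35.1 × A^0.24  ⇒  A^0.24 = 36/35.1 = 1.026
ln A = ln(1.026) / 0.24 = 0.0253 / 0.24 = 0.1055
A = e^0.1055 ≈ 1.111 km²

1.1 km²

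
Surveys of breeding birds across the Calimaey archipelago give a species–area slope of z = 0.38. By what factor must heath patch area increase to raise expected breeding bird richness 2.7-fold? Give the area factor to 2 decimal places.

(A₂/A₁)^0.38 = 2.7, so A₂/A₁ = 2.7^(1/0.38) = 2.7^2.632
ln(A₂/A₁) = ln 2.7 / 0.38 = 0.9933 / 0.38 = 2.6138
A₂/A₁ = e^2.6138 ≈ 13.65

13.65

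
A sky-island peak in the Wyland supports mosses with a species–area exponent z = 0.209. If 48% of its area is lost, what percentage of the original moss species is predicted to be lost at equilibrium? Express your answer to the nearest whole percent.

S_new/S_old = (A_new/A_old)^z = 0.52^0.209
= exp(0.209 × ln 0.52) = exp(0.209 × -0.6539) = exp(-0.1367) ≈ 0.8723
Fraction lost = 1 − 0.8723 = 0.1277

13%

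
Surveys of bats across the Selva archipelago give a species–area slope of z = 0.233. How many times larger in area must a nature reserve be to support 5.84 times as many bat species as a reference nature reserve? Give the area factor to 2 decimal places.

(A₂/A₁)^0.233 = 5.84, so A₂/A₁ = 5.84^(1/0.233) = 5.84^4.292
ln(A₂/A₁) = ln 5.84 / 0.233 = 1.7647 / 0.233 = 7.5740
A₂/A₁ = e^7.5740 ≈ 1947

1946.82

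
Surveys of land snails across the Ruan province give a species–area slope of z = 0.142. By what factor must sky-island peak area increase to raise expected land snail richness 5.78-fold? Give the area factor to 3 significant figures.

(A₂/A₁)^0.142 = 5.78, so A₂/A₁ = 5.78^(1/0.142) = 5.78^7.042
ln(A₂/A₁) = ln 5.78 / 0.142 = 1.7544 / 0.142 = 12.3550
A₂/A₁ = e^12.3550 ≈ 232107

232000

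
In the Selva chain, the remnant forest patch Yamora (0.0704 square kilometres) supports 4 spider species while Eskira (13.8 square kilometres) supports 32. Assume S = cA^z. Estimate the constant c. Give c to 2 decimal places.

z = ln(S₂/S₁) / ln(A₂/A₁) = ln(32/4) / ln(13.8/0.0704) = 2.0794 / 5.2782 = 0.3940
c = S₁ / A₁^z = 4 / 0.0704^0.3940 = 4 / 0.3515 = 11.38

11.38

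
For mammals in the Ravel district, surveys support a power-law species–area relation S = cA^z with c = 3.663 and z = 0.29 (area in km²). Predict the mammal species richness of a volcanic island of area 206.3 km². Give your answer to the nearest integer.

S = 3.663 × 206.3^0.29 = 3.663 × 4.69 ≈ 17.18

17 species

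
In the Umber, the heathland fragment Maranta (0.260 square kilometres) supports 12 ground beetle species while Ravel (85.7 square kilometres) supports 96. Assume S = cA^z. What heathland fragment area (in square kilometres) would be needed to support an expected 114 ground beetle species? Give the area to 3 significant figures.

z = ln(96/12) / ln(85.7/0.26) = 2.0794 / 5.7979 = 0.3587
c = 12 / 0.26^0.3587 = 12 / 0.6168 = 19.45
A = (114/19.45)^(1/0.3587) ⇒ ln A = ln(5.86)/0.3587 = 4.9300
A = e^4.9300 ≈ 138.4 square kilometres

138 square kilometres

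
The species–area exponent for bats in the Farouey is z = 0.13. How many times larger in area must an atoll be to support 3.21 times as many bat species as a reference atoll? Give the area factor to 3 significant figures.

(A₂/A₁)^0.13 = 3.21, so A₂/A₁ = 3.21^(1/0.13) = 3.21^7.692
ln(A₂/A₁) = ln 3.21 / 0.13 = 1.1663 / 0.13 = 8.9713
A₂/A₁ = e^8.9713 ≈ 7874

7870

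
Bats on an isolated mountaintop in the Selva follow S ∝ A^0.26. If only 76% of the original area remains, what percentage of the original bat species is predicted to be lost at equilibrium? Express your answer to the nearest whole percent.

S_new/S_old = (A_new/A_old)^z = 0.76^0.26
= exp(0.26 × ln 0.76) = exp(0.26 × -0.2744) = exp(-0.0714) ≈ 0.9311
Fraction lost = 1 − 0.9311 = 0.06887

7%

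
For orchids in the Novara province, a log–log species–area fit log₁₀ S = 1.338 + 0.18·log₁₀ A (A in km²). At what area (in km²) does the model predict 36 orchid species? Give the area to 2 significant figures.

36 = 21.78 × A^0.18  ⇒  A^0.18 = 36/21.78 = 1.653
ln A = ln(1.653) / 0.18 = 0.5027 / 0.18 = 2.7926
A = e^2.7926 ≈ 16.32 km²

16 km²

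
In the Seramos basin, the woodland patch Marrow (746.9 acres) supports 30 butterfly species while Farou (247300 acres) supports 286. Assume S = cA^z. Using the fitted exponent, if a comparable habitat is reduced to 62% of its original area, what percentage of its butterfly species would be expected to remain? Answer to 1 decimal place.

83.0%

z = ln(286/30) / ln(247300/746.9) = 2.2548 / 5.8024 = 0.3886
S_new/S_old = (A_new/A_old)^z = 0.62^0.3886 = exp(0.3886 × -0.4780) = 0.8305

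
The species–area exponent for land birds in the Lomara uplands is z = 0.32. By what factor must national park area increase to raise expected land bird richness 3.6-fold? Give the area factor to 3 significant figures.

(A₂/A₁)^0.32 = 3.6, so A₂/A₁ = 3.6^(1/0.32) = 3.6^3.125
ln(A₂/A₁) = ln 3.6 / 0.32 = 1.2809 / 0.32 = 4.0029
A₂/A₁ = e^4.0029 ≈ 54.76

54.8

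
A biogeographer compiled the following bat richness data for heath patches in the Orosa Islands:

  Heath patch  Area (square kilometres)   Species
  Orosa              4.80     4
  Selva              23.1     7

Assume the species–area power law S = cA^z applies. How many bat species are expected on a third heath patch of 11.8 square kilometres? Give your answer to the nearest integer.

6

z = ln(7/4) / ln(23.1/4.8) = 0.5596 / 1.5712 = 0.3562
c = 4 / 4.8^0.3562 = 4 / 1.748 = 2.288
S₃ = 2.288 × 11.8^0.3562 = 2.288 × 2.409 ≈ 5.511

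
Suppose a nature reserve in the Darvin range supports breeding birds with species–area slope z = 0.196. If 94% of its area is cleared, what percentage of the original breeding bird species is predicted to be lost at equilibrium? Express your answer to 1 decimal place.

42.4%

S_new/S_old = (A_new/A_old)^z = 0.06^0.196
= exp(0.196 × ln 0.06) = exp(0.196 × -2.8134) = exp(-0.5514) ≈ 0.5761
Fraction lost = 1 − 0.5761 = 0.4239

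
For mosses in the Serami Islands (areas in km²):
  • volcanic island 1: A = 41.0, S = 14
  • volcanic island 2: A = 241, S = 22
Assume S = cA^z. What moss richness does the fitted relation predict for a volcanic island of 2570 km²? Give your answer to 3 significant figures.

40.2

z = ln(22/14) / ln(241/41) = 0.4520 / 1.7712 = 0.2552
c = 14 / 41^0.2552 = 14 / 2.58 = 5.427
S₃ = 5.427 × 2570^0.2552 = 5.427 × 7.416 ≈ 40.25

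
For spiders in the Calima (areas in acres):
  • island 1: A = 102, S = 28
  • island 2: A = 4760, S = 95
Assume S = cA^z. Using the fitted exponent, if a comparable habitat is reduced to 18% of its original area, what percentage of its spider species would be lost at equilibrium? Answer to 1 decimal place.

42.0%

z = ln(95/28) / ln(4760/102) = 1.2217 / 3.8430 = 0.3179
S_new/S_old = (A_new/A_old)^z = 0.18^0.3179 = exp(0.3179 × -1.7148) = 0.5798
Fraction lost = 1 − 0.5798 = 0.4202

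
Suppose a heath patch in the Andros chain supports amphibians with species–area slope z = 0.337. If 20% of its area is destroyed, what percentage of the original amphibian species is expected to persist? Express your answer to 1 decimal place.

S_new/S_old = (A_new/A_old)^z = 0.8^0.337
= exp(0.337 × ln 0.8) = exp(0.337 × -0.2231) = exp(-0.0752) ≈ 0.9276

92.8%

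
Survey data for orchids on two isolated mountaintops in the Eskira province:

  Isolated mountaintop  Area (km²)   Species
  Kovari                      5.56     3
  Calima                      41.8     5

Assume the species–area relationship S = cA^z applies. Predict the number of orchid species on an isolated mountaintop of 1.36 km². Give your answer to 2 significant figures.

z = ln(5/3) / ln(41.8/5.56) = 0.5108 / 2.0173 = 0.2532
c = 3 / 5.56^0.2532 = 3 / 1.544 = 1.943
S₃ = 1.943 × 1.36^0.2532 = 1.943 × 1.081 ≈ 2.1

2.1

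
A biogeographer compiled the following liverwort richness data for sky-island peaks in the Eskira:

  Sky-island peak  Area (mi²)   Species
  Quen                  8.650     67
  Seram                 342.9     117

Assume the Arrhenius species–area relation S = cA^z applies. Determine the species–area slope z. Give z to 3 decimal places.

0.151

Taking logs: ln S = ln c + z ln A, so z = (ln S₂ − ln S₁)/(ln A₂ − ln A₁).
z = ln(117/67) / ln(342.9/8.65) = ln(1.746) / ln(39.64) = 0.5575 / 3.6799 = 0.1515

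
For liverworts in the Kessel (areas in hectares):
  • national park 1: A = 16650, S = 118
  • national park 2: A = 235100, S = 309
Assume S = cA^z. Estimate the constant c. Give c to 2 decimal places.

z = ln(S₂/S₁) / ln(A₂/A₁) = ln(309/118) / ln(235100/16650) = 0.9627 / 2.6476 = 0.3636
c = S₁ / A₁^z = 118 / 16650^0.3636 = 118 / 34.27 = 3.443

3.44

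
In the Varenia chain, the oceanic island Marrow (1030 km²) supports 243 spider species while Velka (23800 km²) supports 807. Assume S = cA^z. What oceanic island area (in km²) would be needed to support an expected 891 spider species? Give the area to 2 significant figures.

z = ln(807/243) / ln(23800/1030) = 1.2003 / 3.1401 = 0.3822
c = 243 / 1030^0.3822 = 243 / 14.18 = 17.14
A = (891/17.14)^(1/0.3822) ⇒ ln A = ln(51.99)/0.3822 = 10.3365
A = e^10.3365 ≈ 30838 km²

31000 km²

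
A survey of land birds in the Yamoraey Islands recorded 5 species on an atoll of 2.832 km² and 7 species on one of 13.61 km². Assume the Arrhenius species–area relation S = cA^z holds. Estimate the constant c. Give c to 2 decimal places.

4.00

z = ln(S₂/S₁) / ln(A₂/A₁) = ln(7/5) / ln(13.61/2.832) = 0.3365 / 1.5698 = 0.2143
c = S₁ / A₁^z = 5 / 2.832^0.2143 = 5 / 1.25 = 4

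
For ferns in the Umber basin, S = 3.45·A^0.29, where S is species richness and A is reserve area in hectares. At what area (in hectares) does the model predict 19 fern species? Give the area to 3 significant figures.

359 hectares

19 = 3.45 × A^0.29  ⇒  A^0.29 = 19/3.45 = 5.507
ln A = ln(5.507) / 0.29 = 1.7061 / 0.29 = 5.8830
A = e^5.8830 ≈ 358.9 hectares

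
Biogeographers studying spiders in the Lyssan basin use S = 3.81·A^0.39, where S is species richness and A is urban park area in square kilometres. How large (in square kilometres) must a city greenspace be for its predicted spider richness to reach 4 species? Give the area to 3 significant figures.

4 = 3.81 × A^0.39  ⇒  A^0.39 = 4/3.81 = 1.05
ln A = ln(1.05) / 0.39 = 0.0487 / 0.39 = 0.1248
A = e^0.1248 ≈ 1.133 square kilometres

1.13 square kilometres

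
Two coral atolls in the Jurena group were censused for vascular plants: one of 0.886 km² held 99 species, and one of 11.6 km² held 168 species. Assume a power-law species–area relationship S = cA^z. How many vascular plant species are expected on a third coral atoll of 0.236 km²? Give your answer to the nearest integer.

75

z = ln(168/99) / ln(11.6/0.886) = 0.5288 / 2.5720 = 0.2056
c = 99 / 0.886^0.2056 = 99 / 0.9754 = 101.5
S₃ = 101.5 × 0.236^0.2056 = 101.5 × 0.7431 ≈ 75.42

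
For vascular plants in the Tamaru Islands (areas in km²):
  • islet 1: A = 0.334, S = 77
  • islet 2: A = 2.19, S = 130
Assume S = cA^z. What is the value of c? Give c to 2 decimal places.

z = ln(S₂/S₁) / ln(A₂/A₁) = ln(130/77) / ln(2.19/0.334) = 0.5237 / 1.8805 = 0.2785
c = S₁ / A₁^z = 77 / 0.334^0.2785 = 77 / 0.7368 = 104.5

104.50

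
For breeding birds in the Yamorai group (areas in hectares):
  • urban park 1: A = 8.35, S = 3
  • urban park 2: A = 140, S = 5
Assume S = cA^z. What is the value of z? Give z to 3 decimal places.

Taking logs: ln S = ln c + z ln A, so z = (ln S₂ − ln S₁)/(ln A₂ − ln A₁).
z = ln(5/3) / ln(140/8.35) = ln(1.667) / ln(16.77) = 0.5108 / 2.8194 = 0.1812

0.181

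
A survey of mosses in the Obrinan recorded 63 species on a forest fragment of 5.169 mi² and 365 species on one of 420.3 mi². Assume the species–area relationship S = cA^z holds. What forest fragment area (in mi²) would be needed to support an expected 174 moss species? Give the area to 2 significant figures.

66 mi²

z = ln(365/63) / ln(420.3/5.169) = 1.7568 / 4.3983 = 0.3994
c = 63 / 5.169^0.3994 = 63 / 1.927 = 32.69
A = (174/32.69)^(1/0.3994) ⇒ ln A = ln(5.323)/0.3994 = 4.1862
A = e^4.1862 ≈ 65.77 mi²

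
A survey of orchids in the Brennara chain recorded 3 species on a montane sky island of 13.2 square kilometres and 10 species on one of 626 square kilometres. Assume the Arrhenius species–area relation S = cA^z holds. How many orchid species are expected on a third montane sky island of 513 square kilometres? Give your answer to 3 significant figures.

z = ln(10/3) / ln(626/13.2) = 1.2040 / 3.8591 = 0.3120
c = 3 / 13.2^0.3120 = 3 / 2.237 = 1.341
S₃ = 1.341 × 513^0.3120 = 1.341 × 7.007 ≈ 9.398

9.40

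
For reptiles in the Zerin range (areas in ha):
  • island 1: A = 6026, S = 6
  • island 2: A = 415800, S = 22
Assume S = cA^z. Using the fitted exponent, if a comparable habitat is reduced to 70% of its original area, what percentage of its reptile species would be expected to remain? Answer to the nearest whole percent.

90%

z = ln(22/6) / ln(415800/6026) = 1.2993 / 4.2341 = 0.3069
S_new/S_old = (A_new/A_old)^z = 0.7^0.3069 = exp(0.3069 × -0.3567) = 0.8963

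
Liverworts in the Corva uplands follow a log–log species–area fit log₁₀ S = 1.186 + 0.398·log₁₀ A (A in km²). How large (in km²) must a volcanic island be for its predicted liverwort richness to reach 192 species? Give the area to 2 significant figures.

570 km²

192 = 15.35 × A^0.398  ⇒  A^0.398 = 192/15.35 = 12.51
ln A = ln(12.51) / 0.398 = 2.5266 / 0.398 = 6.3483
A = e^6.3483 ≈ 571.5 km²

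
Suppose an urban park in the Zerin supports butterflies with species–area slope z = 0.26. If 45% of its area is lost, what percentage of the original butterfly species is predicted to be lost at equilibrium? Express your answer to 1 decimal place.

S_new/S_old = (A_new/A_old)^z = 0.55^0.26
= exp(0.26 × ln 0.55) = exp(0.26 × -0.5978) = exp(-0.1554) ≈ 0.856
Fraction lost = 1 − 0.856 = 0.144

14.4%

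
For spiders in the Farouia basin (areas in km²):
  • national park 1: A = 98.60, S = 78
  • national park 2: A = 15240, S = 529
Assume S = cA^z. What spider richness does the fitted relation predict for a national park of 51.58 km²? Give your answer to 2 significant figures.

z = ln(529/78) / ln(15240/98.6) = 1.9143 / 5.0406 = 0.3798
c = 78 / 98.6^0.3798 = 78 / 5.718 = 13.64
S₃ = 13.64 × 51.58^0.3798 = 13.64 × 4.47 ≈ 60.99

61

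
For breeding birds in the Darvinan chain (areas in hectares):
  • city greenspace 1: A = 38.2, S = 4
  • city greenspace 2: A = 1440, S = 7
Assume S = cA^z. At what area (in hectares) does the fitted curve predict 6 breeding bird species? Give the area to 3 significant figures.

z = ln(7/4) / ln(1440/38.2) = 0.5596 / 3.6296 = 0.1542
c = 4 / 38.2^0.1542 = 4 / 1.754 = 2.281
A = (6/2.281)^(1/0.1542) ⇒ ln A = ln(2.63)/0.1542 = 6.2726
A = e^6.2726 ≈ 529.9 hectares

530 hectares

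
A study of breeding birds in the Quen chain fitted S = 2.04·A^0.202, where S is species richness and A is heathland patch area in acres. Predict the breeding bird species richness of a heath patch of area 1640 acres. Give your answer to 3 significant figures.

9.10

S = 2.04 × 1640^0.202
ln S = ln 2.04 + 0.202 × ln 1640 = 0.7129 + 0.202 × 7.4025 = 2.2082
S = e^2.2082 ≈ 9.1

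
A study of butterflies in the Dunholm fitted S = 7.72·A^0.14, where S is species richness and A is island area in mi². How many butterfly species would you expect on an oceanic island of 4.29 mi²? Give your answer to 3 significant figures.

9.47

S = 7.72 × 4.29^0.14
ln S = ln 7.72 + 0.14 × ln 4.29 = 2.0438 + 0.14 × 1.4563 = 2.2477
S = e^2.2477 ≈ 9.466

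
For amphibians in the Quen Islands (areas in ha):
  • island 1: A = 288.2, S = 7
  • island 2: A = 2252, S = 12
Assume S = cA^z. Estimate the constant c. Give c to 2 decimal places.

1.59

z = ln(S₂/S₁) / ln(A₂/A₁) = ln(12/7) / ln(2252/288.2) = 0.5390 / 2.0559 = 0.2622
c = S₁ / A₁^z = 7 / 288.2^0.2622 = 7 / 4.414 = 1.586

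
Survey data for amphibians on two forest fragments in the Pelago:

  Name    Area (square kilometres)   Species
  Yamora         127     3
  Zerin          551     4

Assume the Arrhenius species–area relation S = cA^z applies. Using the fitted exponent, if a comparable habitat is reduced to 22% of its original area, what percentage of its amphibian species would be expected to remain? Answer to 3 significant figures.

74.3%

z = ln(4/3) / ln(551/127) = 0.2877 / 1.4675 = 0.1960
S_new/S_old = (A_new/A_old)^z = 0.22^0.1960 = exp(0.1960 × -1.5141) = 0.7432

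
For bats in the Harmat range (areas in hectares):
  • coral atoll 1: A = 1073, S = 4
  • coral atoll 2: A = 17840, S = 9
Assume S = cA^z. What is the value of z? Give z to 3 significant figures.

Taking logs: ln S = ln c + z ln A, so z = (ln S₂ − ln S₁)/(ln A₂ − ln A₁).
z = ln(9/4) / ln(17840/1073) = ln(2.25) / ln(16.63) = 0.8109 / 2.8110 = 0.2885

0.288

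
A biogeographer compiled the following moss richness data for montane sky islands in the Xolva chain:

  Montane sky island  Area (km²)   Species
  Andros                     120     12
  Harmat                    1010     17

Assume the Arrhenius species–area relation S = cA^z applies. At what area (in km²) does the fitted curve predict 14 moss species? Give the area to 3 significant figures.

308 km²

z = ln(17/12) / ln(1010/120) = 0.3483 / 2.1302 = 0.1635
c = 12 / 120^0.1635 = 12 / 2.188 = 5.486
A = (14/5.486)^(1/0.1635) ⇒ ln A = ln(2.552)/0.1635 = 5.7303
A = e^5.7303 ≈ 308.1 km²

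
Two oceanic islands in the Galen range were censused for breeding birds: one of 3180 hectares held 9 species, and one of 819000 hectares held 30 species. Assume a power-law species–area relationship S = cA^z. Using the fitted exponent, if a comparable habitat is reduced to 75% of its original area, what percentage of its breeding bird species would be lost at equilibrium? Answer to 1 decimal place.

z = ln(30/9) / ln(819000/3180) = 1.2040 / 5.5512 = 0.2169
S_new/S_old = (A_new/A_old)^z = 0.75^0.2169 = exp(0.2169 × -0.2877) = 0.9395
Fraction lost = 1 − 0.9395 = 0.06049

6.0%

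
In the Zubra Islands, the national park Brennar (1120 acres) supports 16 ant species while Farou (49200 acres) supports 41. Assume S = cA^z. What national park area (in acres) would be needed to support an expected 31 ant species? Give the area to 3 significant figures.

16000 acres

z = ln(41/16) / ln(49200/1120) = 0.9410 / 3.7826 = 0.2488
c = 16 / 1120^0.2488 = 16 / 5.735 = 2.79
A = (31/2.79)^(1/0.2488) ⇒ ln A = ln(11.11)/0.2488 = 9.6798
A = e^9.6798 ≈ 15991 acres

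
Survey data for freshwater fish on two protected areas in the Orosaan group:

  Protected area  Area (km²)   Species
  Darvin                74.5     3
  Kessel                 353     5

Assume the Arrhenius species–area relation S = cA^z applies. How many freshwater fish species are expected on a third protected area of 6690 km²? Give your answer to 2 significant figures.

z = ln(5/3) / ln(353/74.5) = 0.5108 / 1.5557 = 0.3284
c = 3 / 74.5^0.3284 = 3 / 4.119 = 0.7284
S₃ = 0.7284 × 6690^0.3284 = 0.7284 × 18.04 ≈ 13.14

13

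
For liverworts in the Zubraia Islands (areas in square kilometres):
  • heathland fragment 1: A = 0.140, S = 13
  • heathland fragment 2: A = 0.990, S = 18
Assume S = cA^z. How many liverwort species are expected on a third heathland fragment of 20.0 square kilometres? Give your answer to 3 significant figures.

z = ln(18/13) / ln(0.99/0.14) = 0.3254 / 1.9561 = 0.1664
c = 13 / 0.14^0.1664 = 13 / 0.721 = 18.03
S₃ = 18.03 × 20^0.1664 = 18.03 × 1.646 ≈ 29.68

29.7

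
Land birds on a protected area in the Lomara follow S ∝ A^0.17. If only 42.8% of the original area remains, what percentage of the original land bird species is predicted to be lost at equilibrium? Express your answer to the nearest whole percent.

13%

S_new/S_old = (A_new/A_old)^z = 0.428^0.17
= exp(0.17 × ln 0.428) = exp(0.17 × -0.8486) = exp(-0.1443) ≈ 0.8657
Fraction lost = 1 − 0.8657 = 0.1343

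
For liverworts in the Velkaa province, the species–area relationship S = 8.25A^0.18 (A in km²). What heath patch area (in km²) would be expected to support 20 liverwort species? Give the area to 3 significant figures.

137 km²

20 = 8.25 × A^0.18  ⇒  A^0.18 = 20/8.25 = 2.424
ln A = ln(2.424) / 0.18 = 0.8855 / 0.18 = 4.9196
A = e^4.9196 ≈ 136.9 km²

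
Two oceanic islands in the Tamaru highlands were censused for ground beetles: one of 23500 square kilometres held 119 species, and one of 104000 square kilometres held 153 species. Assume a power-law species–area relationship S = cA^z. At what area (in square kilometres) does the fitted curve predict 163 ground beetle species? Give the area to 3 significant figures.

151000 square kilometres

z = ln(153/119) / ln(104000/23500) = 0.2513 / 1.4874 = 0.1690
c = 119 / 23500^0.1690 = 119 / 5.477 = 21.73
A = (163/21.73)^(1/0.1690) ⇒ ln A = ln(7.502)/0.1690 = 11.9269
A = e^11.9269 ≈ 151275 square kilometres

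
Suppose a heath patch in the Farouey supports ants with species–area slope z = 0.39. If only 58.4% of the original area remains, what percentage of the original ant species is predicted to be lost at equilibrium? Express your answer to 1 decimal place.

S_new/S_old = (A_new/A_old)^z = 0.584^0.39
= exp(0.39 × ln 0.584) = exp(0.39 × -0.5379) = exp(-0.2098) ≈ 0.8108
Fraction lost = 1 − 0.8108 = 0.1892

18.9%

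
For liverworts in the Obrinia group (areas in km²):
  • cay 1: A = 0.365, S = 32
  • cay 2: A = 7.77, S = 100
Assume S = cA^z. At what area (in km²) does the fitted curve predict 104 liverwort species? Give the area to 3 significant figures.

z = ln(100/32) / ln(7.77/0.365) = 1.1394 / 3.0581 = 0.3726
c = 32 / 0.365^0.3726 = 32 / 0.6869 = 46.58
A = (104/46.58)^(1/0.3726) ⇒ ln A = ln(2.233)/0.3726 = 2.1555
A = e^2.1555 ≈ 8.633 km²

8.63 km²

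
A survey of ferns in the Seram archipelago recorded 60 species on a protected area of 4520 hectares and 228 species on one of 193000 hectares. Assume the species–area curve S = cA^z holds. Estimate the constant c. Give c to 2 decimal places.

z = ln(S₂/S₁) / ln(A₂/A₁) = ln(228/60) / ln(193000/4520) = 1.3350 / 3.7542 = 0.3556
c = S₁ / A₁^z = 60 / 4520^0.3556 = 60 / 19.94 = 3.009

3.01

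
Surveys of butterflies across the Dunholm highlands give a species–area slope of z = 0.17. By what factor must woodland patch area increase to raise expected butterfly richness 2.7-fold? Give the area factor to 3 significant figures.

(A₂/A₁)^0.17 = 2.7, so A₂/A₁ = 2.7^(1/0.17) = 2.7^5.882
ln(A₂/A₁) = ln 2.7 / 0.17 = 0.9933 / 0.17 = 5.8427
A₂/A₁ = e^5.8427 ≈ 344.7

345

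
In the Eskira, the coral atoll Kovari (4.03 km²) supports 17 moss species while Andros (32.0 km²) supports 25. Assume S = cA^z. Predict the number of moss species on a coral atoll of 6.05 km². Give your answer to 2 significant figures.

18

z = ln(25/17) / ln(32/4.03) = 0.3857 / 2.0720 = 0.1861
c = 17 / 4.03^0.1861 = 17 / 1.296 = 13.12
S₃ = 13.12 × 6.05^0.1861 = 13.12 × 1.398 ≈ 18.34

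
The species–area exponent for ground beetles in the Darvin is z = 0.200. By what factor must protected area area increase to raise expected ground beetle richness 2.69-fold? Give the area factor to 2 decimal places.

140.85

(A₂/A₁)^0.2 = 2.69, so A₂/A₁ = 2.69^(1/0.2) = 2.69^5
ln(A₂/A₁) = ln 2.69 / 0.2 = 0.9895 / 0.2 = 4.9477
A₂/A₁ = e^4.9477 ≈ 140.9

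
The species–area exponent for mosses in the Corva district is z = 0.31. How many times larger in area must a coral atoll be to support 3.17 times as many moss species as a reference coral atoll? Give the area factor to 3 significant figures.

(A₂/A₁)^0.31 = 3.17, so A₂/A₁ = 3.17^(1/0.31) = 3.17^3.226
ln(A₂/A₁) = ln 3.17 / 0.31 = 1.1537 / 0.31 = 3.7217
A₂/A₁ = e^3.7217 ≈ 41.34

41.3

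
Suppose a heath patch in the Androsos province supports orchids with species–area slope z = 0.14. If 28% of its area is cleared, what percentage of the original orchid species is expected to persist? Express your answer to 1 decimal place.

S_new/S_old = (A_new/A_old)^z = 0.72^0.14
= exp(0.14 × ln 0.72) = exp(0.14 × -0.3285) = exp(-0.0460) ≈ 0.9551

95.5%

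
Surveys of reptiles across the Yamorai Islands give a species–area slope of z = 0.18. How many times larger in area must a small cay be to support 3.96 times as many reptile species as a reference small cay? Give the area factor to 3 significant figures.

(A₂/A₁)^0.18 = 3.96, so A₂/A₁ = 3.96^(1/0.18) = 3.96^5.556
ln(A₂/A₁) = ln 3.96 / 0.18 = 1.3762 / 0.18 = 7.6458
A₂/A₁ = e^7.6458 ≈ 2092

2090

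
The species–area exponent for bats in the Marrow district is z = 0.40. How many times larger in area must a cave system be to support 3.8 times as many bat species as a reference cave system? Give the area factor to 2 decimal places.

(A₂/A₁)^0.4 = 3.8, so A₂/A₁ = 3.8^(1/0.4) = 3.8^2.5
ln(A₂/A₁) = ln 3.8 / 0.4 = 1.3350 / 0.4 = 3.3375
A₂/A₁ = e^3.3375 ≈ 28.15

28.15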